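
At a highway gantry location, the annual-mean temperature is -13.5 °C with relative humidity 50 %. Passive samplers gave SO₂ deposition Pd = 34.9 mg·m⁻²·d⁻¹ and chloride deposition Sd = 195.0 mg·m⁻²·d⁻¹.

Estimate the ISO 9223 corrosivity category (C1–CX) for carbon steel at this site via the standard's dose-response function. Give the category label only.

carbon steel: T≤10 °C ⇒ hinge +0.150·(-13.5−10) = -3.5250
  Pd branch = 1.77·Pd^0.52·e^(0.02·RH+f) = 0.8988 μm/a
  Cl⁻ term: 0.102·195.0^0.62·exp(0.033·50+0.04·-13.5) = 8.137
  sum: 0.8988 + 8.137 → r_corr = 9.036 μm/a
Category bounds: 1.3…25 μm/a bracket r_corr ⇒ C2

C2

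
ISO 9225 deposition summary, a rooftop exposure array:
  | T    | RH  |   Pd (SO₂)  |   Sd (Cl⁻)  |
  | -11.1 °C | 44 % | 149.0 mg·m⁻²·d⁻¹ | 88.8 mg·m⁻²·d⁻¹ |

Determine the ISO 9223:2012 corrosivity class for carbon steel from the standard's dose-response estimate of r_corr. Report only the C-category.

C2

carbon steel: f(T) = +0.150·(T−10) [T≤10 °C] = -3.1650
  Pd branch = 1.77·Pd^0.52·e^(0.02·RH+f) = 2.43 μm/a
  Cl⁻ term: 0.102·88.8^0.62·exp(0.033·44+0.04·-11.1) = 4.512
  r_corr = 2.43 + 4.512 = 6.943 μm/a
Category bounds: 1.3…25 μm/a bracket r_corr ⇒ C2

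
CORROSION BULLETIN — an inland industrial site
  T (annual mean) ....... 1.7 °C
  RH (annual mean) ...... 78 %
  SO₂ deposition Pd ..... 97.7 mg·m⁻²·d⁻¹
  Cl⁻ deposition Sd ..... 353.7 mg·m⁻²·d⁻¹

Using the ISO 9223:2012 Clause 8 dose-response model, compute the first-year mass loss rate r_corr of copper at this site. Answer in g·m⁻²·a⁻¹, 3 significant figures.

copper: f(T) = +0.126·(T−10) [T≤10 °C] = -1.0458
  Pd branch = 0.0053·Pd^0.26·e^(0.059·RH+f) = 0.6111 μm/a
  Cl⁻ term: 0.01025·353.7^0.27·exp(0.036·78+0.049·1.7) = 0.9006
  sum: 0.6111 + 0.9006 → r_corr = 1.512 μm/a
Convert to mass loss: 1.512 μm/a × 8.96 g/cm³ = 13.54 g·m⁻²·a⁻¹

r_corr = 13.5 g·m⁻²·a⁻¹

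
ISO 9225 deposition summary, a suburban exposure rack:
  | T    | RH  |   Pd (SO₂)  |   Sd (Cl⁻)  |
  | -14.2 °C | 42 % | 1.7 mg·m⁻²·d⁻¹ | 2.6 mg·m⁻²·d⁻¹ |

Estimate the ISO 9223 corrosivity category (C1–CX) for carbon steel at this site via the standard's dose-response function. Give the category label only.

carbon steel: T≤10 °C ⇒ hinge +0.150·(-14.2−10) = -3.6300
  sulphur-dioxide contribution → 0.1433 μm/a
  chloride contribution → 0.418 μm/a
  total first-year rate 0.5612 μm/a
Category bounds: 0…1.3 μm/a bracket r_corr ⇒ C1

C1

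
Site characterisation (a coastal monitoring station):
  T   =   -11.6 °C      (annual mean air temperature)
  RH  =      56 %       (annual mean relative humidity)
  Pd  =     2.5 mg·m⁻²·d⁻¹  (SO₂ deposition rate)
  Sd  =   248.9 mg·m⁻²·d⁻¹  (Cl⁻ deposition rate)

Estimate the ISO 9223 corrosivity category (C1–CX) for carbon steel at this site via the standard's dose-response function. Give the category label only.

carbon steel: f(T) = +0.150·(T−10) [T≤10 °C] = -3.2400
  sulphur-dioxide contribution → 0.3421 μm/a
  chloride contribution → 12.45 μm/a
  total first-year rate 12.79 μm/a
ISO 9223 Table 2 (carbon steel): 1.3 < 12.8 ≤ 25 μm/a ⇒ C2

C2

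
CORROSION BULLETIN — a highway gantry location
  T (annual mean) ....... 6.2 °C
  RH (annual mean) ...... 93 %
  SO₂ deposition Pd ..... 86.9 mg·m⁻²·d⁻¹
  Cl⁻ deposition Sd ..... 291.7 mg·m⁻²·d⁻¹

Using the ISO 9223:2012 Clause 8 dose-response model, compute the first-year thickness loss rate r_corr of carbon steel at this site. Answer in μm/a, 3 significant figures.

carbon steel: f(T) = +0.150·(T−10) [T≤10 °C] = -0.5700
  SO₂ term: 1.77·86.9^0.52·exp(0.02·93-0.5700) = 65.54
  Cl⁻ term: 0.102·291.7^0.62·exp(0.033·93+0.04·6.2) = 94.93
  sum: 65.54 + 94.93 → r_corr = 160.5 μm/a

r_corr = 160 μm/a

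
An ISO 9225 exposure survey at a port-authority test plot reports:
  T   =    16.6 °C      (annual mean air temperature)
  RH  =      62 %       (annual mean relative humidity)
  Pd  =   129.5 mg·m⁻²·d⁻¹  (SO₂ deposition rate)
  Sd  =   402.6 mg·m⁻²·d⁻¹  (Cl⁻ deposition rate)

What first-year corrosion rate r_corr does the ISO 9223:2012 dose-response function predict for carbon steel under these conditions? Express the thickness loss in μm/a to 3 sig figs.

carbon steel: T>10 °C ⇒ hinge -0.054·(16.6−10) = -0.3564
  sulphur-dioxide contribution → 53.72 μm/a
  chloride contribution → 63.18 μm/a
  total first-year rate 116.9 μm/a

r_corr = 117 μm/a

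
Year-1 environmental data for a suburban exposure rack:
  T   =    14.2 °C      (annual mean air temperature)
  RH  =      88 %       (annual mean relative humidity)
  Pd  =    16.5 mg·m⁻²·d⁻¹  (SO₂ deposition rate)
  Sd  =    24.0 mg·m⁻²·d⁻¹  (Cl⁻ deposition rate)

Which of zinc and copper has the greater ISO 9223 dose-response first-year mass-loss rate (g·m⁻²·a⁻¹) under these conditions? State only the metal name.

zinc: f(T) = -0.071·(T−10) [T>10 °C] = -0.2982
  SO₂ term: 0.0129·16.5^0.44·exp(0.046·88-0.2982) = 1.883
  Sd branch = 0.0175·Sd^0.57·e^(0.008·RH+0.085·T) = 0.7239 μm/a
  sum: 1.883 + 0.7239 → r_corr = 2.607 μm/a
  mass loss = 2.607 μm/a × 7.14 g/cm³ = 18.61 g·m⁻²·a⁻¹
copper: T>10 °C ⇒ hinge -0.080·(14.2−10) = -0.3360
  Pd branch = 0.0053·Pd^0.26·e^(0.059·RH+f) = 1.412 μm/a
  Sd branch = 0.01025·Sd^0.27·e^(0.036·RH+0.049·T) = 1.152 μm/a
  sum: 1.412 + 1.152 → r_corr = 2.564 μm/a
  mass loss = 2.564 μm/a × 8.96 g/cm³ = 22.97 g·m⁻²·a⁻¹
Ordering by g·m⁻²·a⁻¹: copper (23) > zinc (18.6)

copper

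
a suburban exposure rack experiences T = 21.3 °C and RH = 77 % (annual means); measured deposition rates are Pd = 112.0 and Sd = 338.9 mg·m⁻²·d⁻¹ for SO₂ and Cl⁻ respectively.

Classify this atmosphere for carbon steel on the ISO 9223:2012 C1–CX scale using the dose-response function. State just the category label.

C5

carbon steel: f(T) = -0.054·(T−10) [T>10 °C] = -0.6102
  sulphur-dioxide contribution → 52.16 μm/a
  chloride contribution → 112.4 μm/a
  total first-year rate 164.6 μm/a
Category bounds: 80…200 μm/a bracket r_corr ⇒ C5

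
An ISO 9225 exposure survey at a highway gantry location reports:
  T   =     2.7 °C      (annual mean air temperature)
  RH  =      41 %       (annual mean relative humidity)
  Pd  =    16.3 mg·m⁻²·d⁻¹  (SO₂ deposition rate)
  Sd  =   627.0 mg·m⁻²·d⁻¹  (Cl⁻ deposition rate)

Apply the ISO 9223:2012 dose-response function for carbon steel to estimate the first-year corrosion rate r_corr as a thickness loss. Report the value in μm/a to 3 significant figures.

r_corr = 29.6 μm/a

carbon steel: T≤10 °C ⇒ hinge +0.150·(2.7−10) = -1.0950
  Pd branch = 1.77·Pd^0.52·e^(0.02·RH+f) = 5.74 μm/a
  Cl⁻ term: 0.102·627.0^0.62·exp(0.033·41+0.04·2.7) = 23.85
  sum: 5.74 + 23.85 → r_corr = 29.59 μm/a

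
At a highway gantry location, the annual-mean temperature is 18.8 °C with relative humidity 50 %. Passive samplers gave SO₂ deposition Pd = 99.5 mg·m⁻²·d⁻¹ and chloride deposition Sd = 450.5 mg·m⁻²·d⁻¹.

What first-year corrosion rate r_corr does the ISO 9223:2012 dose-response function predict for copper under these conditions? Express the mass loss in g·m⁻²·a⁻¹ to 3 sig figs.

r_corr = 8.75 g·m⁻²·a⁻¹

copper: f(T) = -0.080·(T−10) [T>10 °C] = -0.7040
  Pd branch = 0.0053·Pd^0.26·e^(0.059·RH+f) = 0.1656 μm/a
  Sd branch = 0.01025·Sd^0.27·e^(0.036·RH+0.049·T) = 0.811 μm/a
  sum: 0.1656 + 0.811 → r_corr = 0.9766 μm/a
Convert to mass loss: 0.9766 μm/a × 8.96 g/cm³ = 8.751 g·m⁻²·a⁻¹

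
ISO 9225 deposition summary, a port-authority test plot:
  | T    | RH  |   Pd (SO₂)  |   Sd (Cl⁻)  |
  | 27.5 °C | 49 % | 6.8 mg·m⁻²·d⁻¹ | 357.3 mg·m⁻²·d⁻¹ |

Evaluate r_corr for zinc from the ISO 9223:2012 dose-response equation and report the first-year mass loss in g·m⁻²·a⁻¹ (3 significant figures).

zinc: temperature factor f = -0.071·(17.5) = -1.2425
  sulphur-dioxide contribution → 0.08245 μm/a
  chloride contribution → 7.65 μm/a
  total first-year rate 7.733 μm/a
Convert to mass loss: 7.733 μm/a × 7.14 g/cm³ = 55.21 g·m⁻²·a⁻¹

r_corr = 55.2 g·m⁻²·a⁻¹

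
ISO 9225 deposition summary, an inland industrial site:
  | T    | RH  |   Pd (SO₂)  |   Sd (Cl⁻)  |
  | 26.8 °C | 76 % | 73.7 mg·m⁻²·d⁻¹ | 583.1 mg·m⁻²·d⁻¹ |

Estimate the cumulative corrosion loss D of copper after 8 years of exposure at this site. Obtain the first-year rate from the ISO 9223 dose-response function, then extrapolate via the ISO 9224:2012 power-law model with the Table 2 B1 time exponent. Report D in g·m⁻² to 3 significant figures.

D(8) = 131 g·m⁻²

copper: T>10 °C ⇒ hinge -0.080·(26.8−10) = -1.3440
  sulphur-dioxide contribution → 0.3745 μm/a
  chloride contribution → 3.281 μm/a
  total first-year rate 3.656 μm/a
Long-term exponent b (ISO 9224 Table 2, B1) = 0.667
  D(8) = 3.656 × 8^0.667 = 3.656 × 4.003 = 14.63 μm
  Mass loss = 14.63 μm × 8.96 g/cm³ = 131.1 g·m⁻²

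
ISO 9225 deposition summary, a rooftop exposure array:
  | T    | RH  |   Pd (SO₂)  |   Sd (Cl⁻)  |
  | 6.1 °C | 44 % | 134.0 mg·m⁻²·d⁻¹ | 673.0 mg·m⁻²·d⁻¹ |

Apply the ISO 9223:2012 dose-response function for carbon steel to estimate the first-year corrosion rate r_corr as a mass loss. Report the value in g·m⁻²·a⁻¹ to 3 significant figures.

carbon steel: temperature factor f = +0.150·(-3.9) = -0.5850
  sulphur-dioxide contribution → 30.35 μm/a
  chloride contribution → 31.52 μm/a
  ⇒ r_corr(carbon steel) = 61.87 μm/a
Convert to mass loss: 61.87 μm/a × 7.85 g/cm³ = 485.7 g·m⁻²·a⁻¹

r_corr = 486 g·m⁻²·a⁻¹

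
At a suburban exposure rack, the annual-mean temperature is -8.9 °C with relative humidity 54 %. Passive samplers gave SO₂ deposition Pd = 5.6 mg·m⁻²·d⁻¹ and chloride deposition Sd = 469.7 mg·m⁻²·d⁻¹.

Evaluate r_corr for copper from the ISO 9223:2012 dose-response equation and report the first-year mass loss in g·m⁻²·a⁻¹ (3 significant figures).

copper: T≤10 °C ⇒ hinge +0.126·(-8.9−10) = -2.3814
  SO₂ term: 0.0053·5.6^0.26·exp(0.059·54-2.3814) = 0.01855
  Cl⁻ term: 0.01025·469.7^0.27·exp(0.036·54+0.049·-8.9) = 0.2438
  sum: 0.01855 + 0.2438 → r_corr = 0.2623 μm/a
Convert to mass loss: 0.2623 μm/a × 8.96 g/cm³ = 2.35 g·m⁻²·a⁻¹

r_corr = 2.35 g·m⁻²·a⁻¹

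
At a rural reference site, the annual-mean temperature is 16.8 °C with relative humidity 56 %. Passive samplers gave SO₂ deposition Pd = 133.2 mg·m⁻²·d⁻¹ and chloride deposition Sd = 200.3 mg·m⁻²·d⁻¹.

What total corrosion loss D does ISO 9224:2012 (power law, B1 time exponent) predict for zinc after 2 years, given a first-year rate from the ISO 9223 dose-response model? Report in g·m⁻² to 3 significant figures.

zinc: f(T) = -0.071·(T−10) [T>10 °C] = -0.4828
  Pd branch = 0.0129·Pd^0.44·e^(0.046·RH+f) = 0.9004 μm/a
  Sd branch = 0.0175·Sd^0.57·e^(0.008·RH+0.085·T) = 2.343 μm/a
  r_corr = 0.9004 + 2.343 = 3.243 μm/a
Long-term exponent b (ISO 9224 Table 2, B1) = 0.813
  D(2) = 3.243 × 2^0.813 = 3.243 × 1.757 = 5.698 μm
  Mass loss = 5.698 μm × 7.14 g/cm³ = 40.68 g·m⁻²

D(2) = 40.7 g·m⁻²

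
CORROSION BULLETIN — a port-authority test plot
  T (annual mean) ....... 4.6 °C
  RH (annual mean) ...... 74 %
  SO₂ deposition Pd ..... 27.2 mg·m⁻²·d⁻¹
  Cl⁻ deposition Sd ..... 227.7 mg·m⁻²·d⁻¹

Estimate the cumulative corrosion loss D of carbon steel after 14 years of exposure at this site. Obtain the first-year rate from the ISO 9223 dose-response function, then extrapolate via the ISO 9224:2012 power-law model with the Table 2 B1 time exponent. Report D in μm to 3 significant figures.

D(14) = 239 μm

carbon steel: f(T) = +0.150·(T−10) [T≤10 °C] = -0.8100
  SO₂ term: 1.77·27.2^0.52·exp(0.02·74-0.8100) = 19.27
  Cl⁻ term: 0.102·227.7^0.62·exp(0.033·74+0.04·4.6) = 40.8
  r_corr = 19.27 + 40.8 = 60.07 μm/a
Power-law: D(14) = r_corr · 14^0.523
  D(14) = 60.07 × 14^0.523 = 60.07 × 3.976 = 238.8 μm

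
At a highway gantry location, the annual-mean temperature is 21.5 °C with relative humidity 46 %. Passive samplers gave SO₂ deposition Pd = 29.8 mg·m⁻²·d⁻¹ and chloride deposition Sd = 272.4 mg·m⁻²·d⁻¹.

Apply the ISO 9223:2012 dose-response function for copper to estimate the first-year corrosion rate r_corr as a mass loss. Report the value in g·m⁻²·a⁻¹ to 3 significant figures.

copper: temperature factor f = -0.080·(11.5) = -0.9200
  SO₂ term: 0.0053·29.8^0.26·exp(0.059·46-0.9200) = 0.07704
  Sd branch = 0.01025·Sd^0.27·e^(0.036·RH+0.049·T) = 0.6998 μm/a
  r_corr = 0.07704 + 0.6998 = 0.7768 μm/a
Convert to mass loss: 0.7768 μm/a × 8.96 g/cm³ = 6.96 g·m⁻²·a⁻¹

r_corr = 6.96 g·m⁻²·a⁻¹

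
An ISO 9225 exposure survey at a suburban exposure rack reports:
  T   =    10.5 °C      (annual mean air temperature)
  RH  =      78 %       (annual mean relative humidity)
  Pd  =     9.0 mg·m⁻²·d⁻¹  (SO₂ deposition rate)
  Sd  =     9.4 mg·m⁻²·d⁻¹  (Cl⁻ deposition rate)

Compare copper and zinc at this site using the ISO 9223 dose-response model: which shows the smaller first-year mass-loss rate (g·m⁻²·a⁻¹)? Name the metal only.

copper: T>10 °C ⇒ hinge -0.080·(10.5−10) = -0.0400
  SO₂ term: 0.0053·9.0^0.26·exp(0.059·78-0.0400) = 0.8987
  Sd branch = 0.01025·Sd^0.27·e^(0.036·RH+0.049·T) = 0.5205 μm/a
  sum: 0.8987 + 0.5205 → r_corr = 1.419 μm/a
  mass loss = 1.419 μm/a × 8.96 g/cm³ = 12.72 g·m⁻²·a⁻¹
zinc: temperature factor f = -0.071·(0.5) = -0.0355
  Pd branch = 0.0129·Pd^0.44·e^(0.046·RH+f) = 1.184 μm/a
  Sd branch = 0.0175·Sd^0.57·e^(0.008·RH+0.085·T) = 0.286 μm/a
  r_corr = 1.184 + 0.286 = 1.47 μm/a
  mass loss = 1.47 μm/a × 7.14 g/cm³ = 10.49 g·m⁻²·a⁻¹
Ordering by g·m⁻²·a⁻¹: copper (12.7) > zinc (10.5)

zinc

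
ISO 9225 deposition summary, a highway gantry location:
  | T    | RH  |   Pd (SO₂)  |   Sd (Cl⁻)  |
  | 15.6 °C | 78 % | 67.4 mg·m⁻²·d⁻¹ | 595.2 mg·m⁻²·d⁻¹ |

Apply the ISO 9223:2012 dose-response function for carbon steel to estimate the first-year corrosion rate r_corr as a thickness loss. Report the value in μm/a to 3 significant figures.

carbon steel: T>10 °C ⇒ hinge -0.054·(15.6−10) = -0.3024
  sulphur-dioxide contribution → 55.6 μm/a
  chloride contribution → 131.1 μm/a
  total first-year rate 186.7 μm/a

r_corr = 187 μm/a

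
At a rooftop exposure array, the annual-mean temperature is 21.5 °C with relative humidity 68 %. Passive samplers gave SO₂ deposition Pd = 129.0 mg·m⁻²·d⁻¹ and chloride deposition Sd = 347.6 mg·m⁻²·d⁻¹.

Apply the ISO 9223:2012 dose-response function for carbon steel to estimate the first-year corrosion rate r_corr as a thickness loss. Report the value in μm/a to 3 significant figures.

carbon steel: temperature factor f = -0.054·(11.5) = -0.6210
  SO₂ term: 1.77·129.0^0.52·exp(0.02·68-0.6210) = 46.39
  Cl⁻ term: 0.102·347.6^0.62·exp(0.033·68+0.04·21.5) = 85.53
  sum: 46.39 + 85.53 → r_corr = 131.9 μm/a

r_corr = 132 μm/a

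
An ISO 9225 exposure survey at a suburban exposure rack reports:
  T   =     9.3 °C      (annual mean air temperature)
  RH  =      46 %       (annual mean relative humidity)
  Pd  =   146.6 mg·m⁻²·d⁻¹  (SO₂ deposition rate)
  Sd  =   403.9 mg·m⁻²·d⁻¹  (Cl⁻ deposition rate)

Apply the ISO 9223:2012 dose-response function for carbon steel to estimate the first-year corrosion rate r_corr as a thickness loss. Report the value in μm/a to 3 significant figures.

r_corr = 81.4 μm/a

carbon steel: T≤10 °C ⇒ hinge +0.150·(9.3−10) = -0.1050
  sulphur-dioxide contribution → 53.49 μm/a
  chloride contribution → 27.88 μm/a
  ⇒ r_corr(carbon steel) = 81.38 μm/a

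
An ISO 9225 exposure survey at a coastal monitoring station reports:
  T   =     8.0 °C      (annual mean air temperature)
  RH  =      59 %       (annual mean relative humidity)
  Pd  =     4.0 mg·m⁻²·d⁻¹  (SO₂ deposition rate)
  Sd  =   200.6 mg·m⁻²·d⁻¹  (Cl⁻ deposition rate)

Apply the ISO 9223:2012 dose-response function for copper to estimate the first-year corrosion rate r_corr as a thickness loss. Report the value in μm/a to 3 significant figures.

r_corr = 0.723 μm/a

copper: temperature factor f = +0.126·(-2.0) = -0.2520
  SO₂ term: 0.0053·4.0^0.26·exp(0.059·59-0.2520) = 0.1919
  Sd branch = 0.01025·Sd^0.27·e^(0.036·RH+0.049·T) = 0.5309 μm/a
  sum: 0.1919 + 0.5309 → r_corr = 0.7229 μm/a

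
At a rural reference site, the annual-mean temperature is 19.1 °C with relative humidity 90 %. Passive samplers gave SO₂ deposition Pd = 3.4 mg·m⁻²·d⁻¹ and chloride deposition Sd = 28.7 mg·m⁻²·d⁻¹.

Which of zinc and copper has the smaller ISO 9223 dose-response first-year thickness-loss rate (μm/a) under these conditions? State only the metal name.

zinc

zinc: T>10 °C ⇒ hinge -0.071·(19.1−10) = -0.6461
  sulphur-dioxide contribution → 0.7275 μm/a
  chloride contribution → 1.235 μm/a
  total first-year rate 1.963 μm/a
copper: f(T) = -0.080·(T−10) [T>10 °C] = -0.7280
  sulphur-dioxide contribution → 0.7119 μm/a
  chloride contribution → 1.652 μm/a
  total first-year rate 2.364 μm/a
Ordering by μm/a: copper (2.36) > zinc (1.96)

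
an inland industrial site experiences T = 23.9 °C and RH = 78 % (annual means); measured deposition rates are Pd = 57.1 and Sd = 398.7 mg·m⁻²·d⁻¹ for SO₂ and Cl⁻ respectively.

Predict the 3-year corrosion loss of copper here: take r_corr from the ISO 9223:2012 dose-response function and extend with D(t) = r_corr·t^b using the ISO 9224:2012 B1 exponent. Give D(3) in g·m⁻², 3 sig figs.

D(3) = 60.7 g·m⁻²

copper: f(T) = -0.080·(T−10) [T>10 °C] = -1.1120
  sulphur-dioxide contribution → 0.4974 μm/a
  chloride contribution → 2.761 μm/a
  ⇒ r_corr(copper) = 3.258 μm/a
Power-law: D(3) = r_corr · 3^0.667
  D(3) = 3.258 × 3^0.667 = 3.258 × 2.081 = 6.779 μm
  Mass loss = 6.779 μm × 8.96 g/cm³ = 60.74 g·m⁻²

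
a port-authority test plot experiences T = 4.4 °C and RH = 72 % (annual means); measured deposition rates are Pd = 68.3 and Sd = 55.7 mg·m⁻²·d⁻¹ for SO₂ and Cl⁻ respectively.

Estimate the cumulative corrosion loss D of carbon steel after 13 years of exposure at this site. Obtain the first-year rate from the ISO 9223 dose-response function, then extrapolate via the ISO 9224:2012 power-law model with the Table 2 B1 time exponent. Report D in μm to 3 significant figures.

D(13) = 171 μm

carbon steel: f(T) = +0.150·(T−10) [T≤10 °C] = -0.8400
  sulphur-dioxide contribution → 29 μm/a
  chloride contribution → 15.83 μm/a
  total first-year rate 44.83 μm/a
Power-law: D(13) = r_corr · 13^0.523
  D(13) = 44.83 × 13^0.523 = 44.83 × 3.825 = 171.5 μm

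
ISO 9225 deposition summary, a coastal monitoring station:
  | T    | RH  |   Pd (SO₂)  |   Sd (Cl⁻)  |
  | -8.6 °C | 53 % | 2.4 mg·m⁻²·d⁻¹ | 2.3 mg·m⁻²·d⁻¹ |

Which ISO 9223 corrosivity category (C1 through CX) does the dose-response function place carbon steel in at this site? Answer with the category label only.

C1

carbon steel: temperature factor f = +0.150·(-18.6) = -2.7900
  Pd branch = 1.77·Pd^0.52·e^(0.02·RH+f) = 0.4947 μm/a
  Cl⁻ term: 0.102·2.3^0.62·exp(0.033·53+0.04·-8.6) = 0.6967
  sum: 0.4947 + 0.6967 → r_corr = 1.191 μm/a
1.19 μm/a falls in (0, 1.3] for carbon steel → category C1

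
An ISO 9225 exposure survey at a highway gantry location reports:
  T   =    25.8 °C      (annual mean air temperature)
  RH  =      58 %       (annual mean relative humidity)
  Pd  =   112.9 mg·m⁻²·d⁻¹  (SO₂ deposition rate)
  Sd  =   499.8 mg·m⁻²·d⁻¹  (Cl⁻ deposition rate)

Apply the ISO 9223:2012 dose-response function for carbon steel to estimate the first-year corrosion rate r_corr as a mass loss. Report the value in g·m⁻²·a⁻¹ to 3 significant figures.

r_corr = 939 g·m⁻²·a⁻¹

carbon steel: f(T) = -0.054·(T−10) [T>10 °C] = -0.8532
  Pd branch = 1.77·Pd^0.52·e^(0.02·RH+f) = 28.09 μm/a
  Sd branch = 0.102·Sd^0.62·e^(0.033·RH+0.04·T) = 91.47 μm/a
  r_corr = 28.09 + 91.47 = 119.6 μm/a
Convert to mass loss: 119.6 μm/a × 7.85 g/cm³ = 938.6 g·m⁻²·a⁻¹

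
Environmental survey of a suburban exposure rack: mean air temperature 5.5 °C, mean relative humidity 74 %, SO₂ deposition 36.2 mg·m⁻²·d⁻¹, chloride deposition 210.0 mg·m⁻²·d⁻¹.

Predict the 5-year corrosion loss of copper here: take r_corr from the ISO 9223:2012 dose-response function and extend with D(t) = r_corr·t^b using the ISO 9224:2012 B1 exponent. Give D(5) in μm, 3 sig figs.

D(5) = 4.15 μm

copper: T≤10 °C ⇒ hinge +0.126·(5.5−10) = -0.5670
  sulphur-dioxide contribution → 0.6018 μm/a
  chloride contribution → 0.8161 μm/a
  total first-year rate 1.418 μm/a
Power-law: D(5) = r_corr · 5^0.667
  D(5) = 1.418 × 5^0.667 = 1.418 × 2.926 = 4.148 μm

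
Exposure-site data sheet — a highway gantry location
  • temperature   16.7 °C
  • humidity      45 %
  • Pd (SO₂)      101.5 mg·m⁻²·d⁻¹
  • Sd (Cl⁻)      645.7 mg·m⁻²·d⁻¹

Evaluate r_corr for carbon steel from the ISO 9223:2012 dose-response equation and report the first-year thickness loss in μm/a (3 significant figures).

r_corr = 82.0 μm/a

carbon steel: T>10 °C ⇒ hinge -0.054·(16.7−10) = -0.3618
  SO₂ term: 1.77·101.5^0.52·exp(0.02·45-0.3618) = 33.5
  Sd branch = 0.102·Sd^0.62·e^(0.033·RH+0.04·T) = 48.51 μm/a
  r_corr = 33.5 + 48.51 = 82.01 μm/a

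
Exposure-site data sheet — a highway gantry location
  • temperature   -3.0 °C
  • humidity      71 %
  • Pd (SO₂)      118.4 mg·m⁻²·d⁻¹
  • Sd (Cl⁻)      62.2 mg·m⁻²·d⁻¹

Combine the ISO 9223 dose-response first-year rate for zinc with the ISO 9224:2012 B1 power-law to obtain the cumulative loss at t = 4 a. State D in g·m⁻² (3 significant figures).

D(4) = 42.7 g·m⁻²

zinc: f(T) = +0.038·(T−10) [T≤10 °C] = -0.4940
  SO₂ term: 0.0129·118.4^0.44·exp(0.046·71-0.4940) = 1.686
  Cl⁻ term: 0.0175·62.2^0.57·exp(0.008·71+0.085·-3.0) = 0.252
  sum: 1.686 + 0.252 → r_corr = 1.938 μm/a
ISO 9224: D(t) = r_corr · t^b with b = 0.813 (zinc, B1)
  D(4) = 1.938 × 4^0.813 = 1.938 × 3.087 = 5.98 μm
  Mass loss = 5.98 μm × 7.14 g/cm³ = 42.7 g·m⁻²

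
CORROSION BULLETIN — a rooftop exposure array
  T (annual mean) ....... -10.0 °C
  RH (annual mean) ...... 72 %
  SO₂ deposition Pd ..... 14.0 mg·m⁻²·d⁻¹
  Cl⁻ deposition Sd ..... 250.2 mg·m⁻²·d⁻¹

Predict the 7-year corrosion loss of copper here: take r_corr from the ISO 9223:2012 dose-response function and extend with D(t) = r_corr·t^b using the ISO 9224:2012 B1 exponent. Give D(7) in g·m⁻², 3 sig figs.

D(7) = 14.2 g·m⁻²

copper: temperature factor f = +0.126·(-20.0) = -2.5200
  SO₂ term: 0.0053·14.0^0.26·exp(0.059·72-2.5200) = 0.05926
  Sd branch = 0.01025·Sd^0.27·e^(0.036·RH+0.049·T) = 0.3725 μm/a
  sum: 0.05926 + 0.3725 → r_corr = 0.4318 μm/a
Long-term exponent b (ISO 9224 Table 2, B1) = 0.667
  D(7) = 0.4318 × 7^0.667 = 0.4318 × 3.662 = 1.581 μm
  Mass loss = 1.581 μm × 8.96 g/cm³ = 14.17 g·m⁻²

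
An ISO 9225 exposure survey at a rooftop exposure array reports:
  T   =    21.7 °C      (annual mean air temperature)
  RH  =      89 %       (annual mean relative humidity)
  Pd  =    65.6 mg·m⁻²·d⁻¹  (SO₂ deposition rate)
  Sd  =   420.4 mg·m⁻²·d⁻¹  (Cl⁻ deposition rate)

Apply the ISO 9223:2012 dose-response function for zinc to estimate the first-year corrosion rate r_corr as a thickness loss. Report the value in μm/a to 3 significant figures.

zinc: temperature factor f = -0.071·(11.7) = -0.8307
  SO₂ term: 0.0129·65.6^0.44·exp(0.046·89-0.8307) = 2.125
  Sd branch = 0.0175·Sd^0.57·e^(0.008·RH+0.085·T) = 7.06 μm/a
  sum: 2.125 + 7.06 → r_corr = 9.184 μm/a

r_corr = 9.18 μm/a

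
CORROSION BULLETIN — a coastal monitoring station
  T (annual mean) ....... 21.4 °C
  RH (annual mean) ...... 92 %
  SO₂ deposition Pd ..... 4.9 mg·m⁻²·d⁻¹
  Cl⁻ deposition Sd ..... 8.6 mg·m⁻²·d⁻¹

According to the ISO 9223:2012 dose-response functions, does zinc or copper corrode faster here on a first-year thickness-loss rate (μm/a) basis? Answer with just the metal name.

zinc: T>10 °C ⇒ hinge -0.071·(21.4−10) = -0.8094
  SO₂ term: 0.0129·4.9^0.44·exp(0.046·92-0.8094) = 0.7956
  Sd branch = 0.0175·Sd^0.57·e^(0.008·RH+0.085·T) = 0.7679 μm/a
  sum: 0.7956 + 0.7679 → r_corr = 1.564 μm/a
copper: T>10 °C ⇒ hinge -0.080·(21.4−10) = -0.9120
  SO₂ term: 0.0053·4.9^0.26·exp(0.059·92-0.9120) = 0.7328
  Sd branch = 0.01025·Sd^0.27·e^(0.036·RH+0.049·T) = 1.435 μm/a
  r_corr = 0.7328 + 1.435 = 2.168 μm/a
Ordering by μm/a: copper (2.17) > zinc (1.56)

copper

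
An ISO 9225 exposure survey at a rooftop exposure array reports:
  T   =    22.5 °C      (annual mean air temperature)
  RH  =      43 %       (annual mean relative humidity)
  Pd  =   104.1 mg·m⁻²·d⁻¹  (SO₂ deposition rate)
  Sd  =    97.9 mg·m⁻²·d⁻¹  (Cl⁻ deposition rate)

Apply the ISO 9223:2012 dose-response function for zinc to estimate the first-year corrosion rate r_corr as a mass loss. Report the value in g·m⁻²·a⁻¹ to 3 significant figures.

r_corr = 18.4 g·m⁻²·a⁻¹

zinc: T>10 °C ⇒ hinge -0.071·(22.5−10) = -0.8875
  SO₂ term: 0.0129·104.1^0.44·exp(0.046·43-0.8875) = 0.2964
  Sd branch = 0.0175·Sd^0.57·e^(0.008·RH+0.085·T) = 2.279 μm/a
  sum: 0.2964 + 2.279 → r_corr = 2.576 μm/a
Convert to mass loss: 2.576 μm/a × 7.14 g/cm³ = 18.39 g·m⁻²·a⁻¹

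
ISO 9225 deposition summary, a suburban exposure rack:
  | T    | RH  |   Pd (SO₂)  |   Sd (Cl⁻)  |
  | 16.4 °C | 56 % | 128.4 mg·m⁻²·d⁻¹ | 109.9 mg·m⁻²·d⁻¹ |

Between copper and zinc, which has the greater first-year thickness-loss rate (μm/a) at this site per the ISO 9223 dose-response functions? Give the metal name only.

zinc

copper: temperature factor f = -0.080·(6.4) = -0.5120
  sulphur-dioxide contribution → 0.3055 μm/a
  chloride contribution → 0.6114 μm/a
  total first-year rate 0.9169 μm/a
zinc: f(T) = -0.071·(T−10) [T>10 °C] = -0.4544
  sulphur-dioxide contribution → 0.9115 μm/a
  chloride contribution → 1.608 μm/a
  ⇒ r_corr(zinc) = 2.52 μm/a
Ordering by μm/a: zinc (2.52) > copper (0.917)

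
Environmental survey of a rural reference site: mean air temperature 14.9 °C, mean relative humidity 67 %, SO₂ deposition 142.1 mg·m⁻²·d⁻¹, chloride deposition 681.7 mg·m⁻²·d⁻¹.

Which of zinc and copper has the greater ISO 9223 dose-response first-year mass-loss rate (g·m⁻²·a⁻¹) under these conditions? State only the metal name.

zinc: f(T) = -0.071·(T−10) [T>10 °C] = -0.3479
  Pd branch = 0.0129·Pd^0.44·e^(0.046·RH+f) = 1.758 μm/a
  Cl⁻ term: 0.0175·681.7^0.57·exp(0.008·67+0.085·14.9) = 4.375
  r_corr = 1.758 + 4.375 = 6.134 μm/a
  mass loss = 6.134 μm/a × 7.14 g/cm³ = 43.79 g·m⁻²·a⁻¹
copper: temperature factor f = -0.080·(4.9) = -0.3920
  SO₂ term: 0.0053·142.1^0.26·exp(0.059·67-0.3920) = 0.6768
  Cl⁻ term: 0.01025·681.7^0.27·exp(0.036·67+0.049·14.9) = 1.382
  sum: 0.6768 + 1.382 → r_corr = 2.058 μm/a
  mass loss = 2.058 μm/a × 8.96 g/cm³ = 18.44 g·m⁻²·a⁻¹
Ordering by g·m⁻²·a⁻¹: zinc (43.8) > copper (18.4)

zinc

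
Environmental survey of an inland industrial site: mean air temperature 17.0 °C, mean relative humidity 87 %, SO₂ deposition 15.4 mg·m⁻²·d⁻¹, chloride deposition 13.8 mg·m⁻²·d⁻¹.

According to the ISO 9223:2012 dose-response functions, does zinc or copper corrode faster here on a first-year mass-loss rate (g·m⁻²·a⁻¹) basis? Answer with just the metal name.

copper

zinc: temperature factor f = -0.071·(7.0) = -0.4970
  SO₂ term: 0.0129·15.4^0.44·exp(0.046·87-0.4970) = 1.43
  Sd branch = 0.0175·Sd^0.57·e^(0.008·RH+0.085·T) = 0.6647 μm/a
  r_corr = 1.43 + 0.6647 = 2.095 μm/a
  mass loss = 2.095 μm/a × 7.14 g/cm³ = 14.95 g·m⁻²·a⁻¹
copper: temperature factor f = -0.080·(7.0) = -0.5600
  SO₂ term: 0.0053·15.4^0.26·exp(0.059·87-0.5600) = 1.045
  Sd branch = 0.01025·Sd^0.27·e^(0.036·RH+0.049·T) = 1.098 μm/a
  r_corr = 1.045 + 1.098 = 2.143 μm/a
  mass loss = 2.143 μm/a × 8.96 g/cm³ = 19.2 g·m⁻²·a⁻¹
Ordering by g·m⁻²·a⁻¹: copper (19.2) > zinc (15)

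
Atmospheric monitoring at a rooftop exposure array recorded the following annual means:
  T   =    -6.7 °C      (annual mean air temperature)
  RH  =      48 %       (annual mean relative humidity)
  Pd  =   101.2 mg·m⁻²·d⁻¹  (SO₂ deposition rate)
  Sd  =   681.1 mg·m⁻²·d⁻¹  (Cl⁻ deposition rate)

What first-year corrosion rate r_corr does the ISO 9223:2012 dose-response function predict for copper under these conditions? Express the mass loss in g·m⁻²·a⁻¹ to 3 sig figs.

r_corr = 2.49 g·m⁻²·a⁻¹

copper: temperature factor f = +0.126·(-16.7) = -2.1042
  SO₂ term: 0.0053·101.2^0.26·exp(0.059·48-2.1042) = 0.03645
  Sd branch = 0.01025·Sd^0.27·e^(0.036·RH+0.049·T) = 0.2419 μm/a
  r_corr = 0.03645 + 0.2419 = 0.2783 μm/a
Convert to mass loss: 0.2783 μm/a × 8.96 g/cm³ = 2.494 g·m⁻²·a⁻¹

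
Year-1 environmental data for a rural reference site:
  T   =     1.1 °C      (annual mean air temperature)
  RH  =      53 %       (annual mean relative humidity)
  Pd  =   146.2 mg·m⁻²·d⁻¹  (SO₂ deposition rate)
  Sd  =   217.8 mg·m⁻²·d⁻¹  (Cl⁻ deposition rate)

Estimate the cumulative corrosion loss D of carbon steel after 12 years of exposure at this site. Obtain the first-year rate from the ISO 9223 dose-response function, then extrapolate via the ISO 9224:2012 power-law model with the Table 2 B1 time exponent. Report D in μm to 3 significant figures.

D(12) = 129 μm

carbon steel: temperature factor f = +0.150·(-8.9) = -1.3350
  SO₂ term: 1.77·146.2^0.52·exp(0.02·53-1.3350) = 17.96
  Sd branch = 0.102·Sd^0.62·e^(0.033·RH+0.04·T) = 17.25 μm/a
  r_corr = 17.96 + 17.25 = 35.21 μm/a
Long-term exponent b (ISO 9224 Table 2, B1) = 0.523
  D(12) = 35.21 × 12^0.523 = 35.21 × 3.668 = 129.2 μm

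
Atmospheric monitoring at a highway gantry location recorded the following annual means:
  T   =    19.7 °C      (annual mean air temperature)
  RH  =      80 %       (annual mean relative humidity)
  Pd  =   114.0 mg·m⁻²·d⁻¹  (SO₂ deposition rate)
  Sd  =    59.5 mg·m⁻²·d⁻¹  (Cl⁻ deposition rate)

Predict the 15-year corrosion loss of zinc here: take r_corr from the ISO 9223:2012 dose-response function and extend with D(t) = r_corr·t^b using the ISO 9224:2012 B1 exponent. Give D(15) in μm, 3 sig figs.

zinc: T>10 °C ⇒ hinge -0.071·(19.7−10) = -0.6887
  sulphur-dioxide contribution → 2.064 μm/a
  chloride contribution → 1.818 μm/a
  total first-year rate 3.883 μm/a
Long-term exponent b (ISO 9224 Table 2, B1) = 0.813
  D(15) = 3.883 × 15^0.813 = 3.883 × 9.04 = 35.1 μm

D(15) = 35.1 μm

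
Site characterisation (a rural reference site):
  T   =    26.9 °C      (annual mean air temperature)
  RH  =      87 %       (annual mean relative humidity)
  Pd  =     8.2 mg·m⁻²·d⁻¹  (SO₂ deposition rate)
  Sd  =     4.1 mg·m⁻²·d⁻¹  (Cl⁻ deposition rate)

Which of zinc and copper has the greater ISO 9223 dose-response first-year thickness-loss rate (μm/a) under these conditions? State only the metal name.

zinc: f(T) = -0.071·(T−10) [T>10 °C] = -1.1999
  Pd branch = 0.0129·Pd^0.44·e^(0.046·RH+f) = 0.5365 μm/a
  Sd branch = 0.0175·Sd^0.57·e^(0.008·RH+0.085·T) = 0.772 μm/a
  r_corr = 0.5365 + 0.772 = 1.309 μm/a
copper: T>10 °C ⇒ hinge -0.080·(26.9−10) = -1.3520
  Pd branch = 0.0053·Pd^0.26·e^(0.059·RH+f) = 0.4017 μm/a
  Cl⁻ term: 0.01025·4.1^0.27·exp(0.036·87+0.049·26.9) = 1.285
  sum: 0.4017 + 1.285 → r_corr = 1.687 μm/a
Ordering by μm/a: copper (1.69) > zinc (1.31)

copper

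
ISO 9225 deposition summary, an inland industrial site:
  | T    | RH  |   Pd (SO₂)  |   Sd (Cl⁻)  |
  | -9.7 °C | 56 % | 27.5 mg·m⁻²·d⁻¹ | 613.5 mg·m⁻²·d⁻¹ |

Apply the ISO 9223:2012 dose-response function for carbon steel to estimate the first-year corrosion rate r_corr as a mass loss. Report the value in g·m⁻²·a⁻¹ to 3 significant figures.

carbon steel: f(T) = +0.150·(T−10) [T≤10 °C] = -2.9550
  Pd branch = 1.77·Pd^0.52·e^(0.02·RH+f) = 1.583 μm/a
  Cl⁻ term: 0.102·613.5^0.62·exp(0.033·56+0.04·-9.7) = 23.5
  r_corr = 1.583 + 23.5 = 25.09 μm/a
Convert to mass loss: 25.09 μm/a × 7.85 g/cm³ = 196.9 g·m⁻²·a⁻¹

r_corr = 197 g·m⁻²·a⁻¹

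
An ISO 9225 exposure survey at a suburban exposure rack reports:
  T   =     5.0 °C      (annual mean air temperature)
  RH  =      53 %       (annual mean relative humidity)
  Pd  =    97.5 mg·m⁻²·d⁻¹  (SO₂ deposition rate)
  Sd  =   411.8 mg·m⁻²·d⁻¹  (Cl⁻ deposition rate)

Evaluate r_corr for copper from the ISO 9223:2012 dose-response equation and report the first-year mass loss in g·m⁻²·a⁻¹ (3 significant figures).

copper: T≤10 °C ⇒ hinge +0.126·(5.0−10) = -0.6300
  SO₂ term: 0.0053·97.5^0.26·exp(0.059·53-0.6300) = 0.2118
  Cl⁻ term: 0.01025·411.8^0.27·exp(0.036·53+0.049·5.0) = 0.4485
  r_corr = 0.2118 + 0.4485 = 0.6602 μm/a
Convert to mass loss: 0.6602 μm/a × 8.96 g/cm³ = 5.916 g·m⁻²·a⁻¹

r_corr = 5.92 g·m⁻²·a⁻¹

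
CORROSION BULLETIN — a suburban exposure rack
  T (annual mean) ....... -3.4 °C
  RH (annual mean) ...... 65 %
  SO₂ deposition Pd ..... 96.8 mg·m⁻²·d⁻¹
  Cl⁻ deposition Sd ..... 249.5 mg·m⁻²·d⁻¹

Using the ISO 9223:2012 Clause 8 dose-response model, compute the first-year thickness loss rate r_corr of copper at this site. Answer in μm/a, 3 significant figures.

copper: T≤10 °C ⇒ hinge +0.126·(-3.4−10) = -1.6884
  SO₂ term: 0.0053·96.8^0.26·exp(0.059·65-1.6884) = 0.1489
  Cl⁻ term: 0.01025·249.5^0.27·exp(0.036·65+0.049·-3.4) = 0.3998
  r_corr = 0.1489 + 0.3998 = 0.5487 μm/a

r_corr = 0.549 μm/a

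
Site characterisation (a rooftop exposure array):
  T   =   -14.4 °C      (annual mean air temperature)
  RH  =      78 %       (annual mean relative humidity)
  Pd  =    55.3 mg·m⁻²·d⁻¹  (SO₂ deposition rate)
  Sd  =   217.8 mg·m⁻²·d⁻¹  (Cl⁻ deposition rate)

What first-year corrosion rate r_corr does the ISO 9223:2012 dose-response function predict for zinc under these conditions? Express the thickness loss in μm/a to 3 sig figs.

zinc: temperature factor f = +0.038·(-24.4) = -0.9272
  SO₂ term: 0.0129·55.3^0.44·exp(0.046·78-0.9272) = 1.079
  Cl⁻ term: 0.0175·217.8^0.57·exp(0.008·78+0.085·-14.4) = 0.2066
  sum: 1.079 + 0.2066 → r_corr = 1.285 μm/a

r_corr = 1.29 μm/a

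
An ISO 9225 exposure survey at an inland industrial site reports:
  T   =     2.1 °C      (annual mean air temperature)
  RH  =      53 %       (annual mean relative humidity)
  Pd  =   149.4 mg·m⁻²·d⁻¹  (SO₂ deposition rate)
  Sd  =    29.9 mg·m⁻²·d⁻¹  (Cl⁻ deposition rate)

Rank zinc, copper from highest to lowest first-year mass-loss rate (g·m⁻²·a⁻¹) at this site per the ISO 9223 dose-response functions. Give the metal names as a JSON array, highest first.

["zinc", "copper"]

zinc: temperature factor f = +0.038·(-7.9) = -0.3002
  sulphur-dioxide contribution → 0.9902 μm/a
  chloride contribution → 0.2217 μm/a
  total first-year rate 1.212 μm/a
  mass loss = 1.212 μm/a × 7.14 g/cm³ = 8.653 g·m⁻²·a⁻¹
copper: T≤10 °C ⇒ hinge +0.126·(2.1−10) = -0.9954
  sulphur-dioxide contribution → 0.1642 μm/a
  chloride contribution → 0.1916 μm/a
  ⇒ r_corr(copper) = 0.3558 μm/a
  mass loss = 0.3558 μm/a × 8.96 g/cm³ = 3.188 g·m⁻²·a⁻¹
Ordering by g·m⁻²·a⁻¹: zinc (8.65) > copper (3.19)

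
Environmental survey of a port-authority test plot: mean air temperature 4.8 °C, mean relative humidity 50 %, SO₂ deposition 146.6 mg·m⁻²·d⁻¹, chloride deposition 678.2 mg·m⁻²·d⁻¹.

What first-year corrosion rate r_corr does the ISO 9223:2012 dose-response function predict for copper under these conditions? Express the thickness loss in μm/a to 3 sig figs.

copper: temperature factor f = +0.126·(-5.2) = -0.6552
  sulphur-dioxide contribution → 0.1923 μm/a
  chloride contribution → 0.4561 μm/a
  ⇒ r_corr(copper) = 0.6485 μm/a

r_corr = 0.648 μm/a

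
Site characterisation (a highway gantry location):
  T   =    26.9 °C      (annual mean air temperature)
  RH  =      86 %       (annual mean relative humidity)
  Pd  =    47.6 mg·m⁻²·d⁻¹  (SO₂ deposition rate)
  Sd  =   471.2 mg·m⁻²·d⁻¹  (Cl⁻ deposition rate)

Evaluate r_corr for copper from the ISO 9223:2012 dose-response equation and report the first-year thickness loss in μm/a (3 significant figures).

copper: f(T) = -0.080·(T−10) [T>10 °C] = -1.3520
  sulphur-dioxide contribution → 0.5983 μm/a
  chloride contribution → 4.462 μm/a
  total first-year rate 5.06 μm/a

r_corr = 5.06 μm/a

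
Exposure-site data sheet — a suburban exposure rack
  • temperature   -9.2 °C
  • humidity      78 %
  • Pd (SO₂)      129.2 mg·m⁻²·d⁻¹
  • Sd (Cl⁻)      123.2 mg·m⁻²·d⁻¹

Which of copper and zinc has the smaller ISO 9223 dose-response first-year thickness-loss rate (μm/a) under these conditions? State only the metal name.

copper: T≤10 °C ⇒ hinge +0.126·(-9.2−10) = -2.4192
  sulphur-dioxide contribution → 0.1664 μm/a
  chloride contribution → 0.3971 μm/a
  ⇒ r_corr(copper) = 0.5635 μm/a
zinc: temperature factor f = +0.038·(-19.2) = -0.7296
  sulphur-dioxide contribution → 1.91 μm/a
  chloride contribution → 0.2323 μm/a
  total first-year rate 2.142 μm/a
Ordering by μm/a: zinc (2.14) > copper (0.564)

copper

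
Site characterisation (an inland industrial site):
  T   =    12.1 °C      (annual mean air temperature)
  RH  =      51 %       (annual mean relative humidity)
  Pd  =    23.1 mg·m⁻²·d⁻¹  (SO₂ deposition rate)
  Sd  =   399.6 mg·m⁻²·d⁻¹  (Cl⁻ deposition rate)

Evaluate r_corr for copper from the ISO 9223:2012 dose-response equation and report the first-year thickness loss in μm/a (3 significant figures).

r_corr = 0.792 μm/a

copper: f(T) = -0.080·(T−10) [T>10 °C] = -0.1680
  Pd branch = 0.0053·Pd^0.26·e^(0.059·RH+f) = 0.2054 μm/a
  Cl⁻ term: 0.01025·399.6^0.27·exp(0.036·51+0.049·12.1) = 0.5862
  sum: 0.2054 + 0.5862 → r_corr = 0.7916 μm/a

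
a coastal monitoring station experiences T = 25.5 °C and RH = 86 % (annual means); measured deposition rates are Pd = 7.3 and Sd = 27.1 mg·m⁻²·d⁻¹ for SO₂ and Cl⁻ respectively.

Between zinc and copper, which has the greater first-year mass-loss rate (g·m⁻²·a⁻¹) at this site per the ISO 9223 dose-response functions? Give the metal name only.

copper

zinc: T>10 °C ⇒ hinge -0.071·(25.5−10) = -1.1005
  sulphur-dioxide contribution → 0.5377 μm/a
  chloride contribution → 1.995 μm/a
  ⇒ r_corr(zinc) = 2.533 μm/a
  mass loss = 2.533 μm/a × 7.14 g/cm³ = 18.08 g·m⁻²·a⁻¹
copper: temperature factor f = -0.080·(15.5) = -1.2400
  sulphur-dioxide contribution → 0.411 μm/a
  chloride contribution → 1.927 μm/a
  total first-year rate 2.338 μm/a
  mass loss = 2.338 μm/a × 8.96 g/cm³ = 20.95 g·m⁻²·a⁻¹
Ordering by g·m⁻²·a⁻¹: copper (20.9) > zinc (18.1)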